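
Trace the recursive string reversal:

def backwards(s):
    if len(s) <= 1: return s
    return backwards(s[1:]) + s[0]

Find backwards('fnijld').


backwards('fnijld') = backwards('nijld') + 'f'
backwards('nijld') = backwards('ijld') + 'n'
backwards('ijld') = backwards('jld') + 'i'
backwards('jld') = backwards('ld') + 'j'
backwards('ld') = backwards('d') + 'l'
backwards('d') = 'd'  (base case)
Concatenating: 'd' + 'l' + 'j' + 'i' + 'n' + 'f' = 'dljinf'

dljinf


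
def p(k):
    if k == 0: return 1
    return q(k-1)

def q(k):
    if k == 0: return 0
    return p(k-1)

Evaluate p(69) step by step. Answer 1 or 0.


p(69) = q(68)
q(68) = p(67)
p(67) = q(66)
q(66) = p(65)
p(65) = q(64)
q(64) = p(63)
p(63) = q(62)
q(62) = p(61)
p(61) = q(60)
q(60) = p(59)
p(59) = q(58)
q(58) = p(57)
p(57) = q(56)
q(56) = p(55)
p(55) = q(54)
q(54) = p(53)
p(53) = q(52)
q(52) = p(51)
p(51) = q(50)
q(50) = p(49)
p(49) = q(48)
q(48) = p(47)
p(47) = q(46)
q(46) = p(45)
p(45) = q(44)
q(44) = p(43)
p(43) = q(42)
q(42) = p(41)
p(41) = q(40)
q(40) = p(39)
p(39) = q(38)
q(38) = p(37)
p(37) = q(36)
q(36) = p(35)
p(35) = q(34)
q(34) = p(33)
p(33) = q(32)
q(32) = p(31)
p(31) = q(30)
q(30) = p(29)
p(29) = q(28)
q(28) = p(27)
p(27) = q(26)
q(26) = p(25)
p(25) = q(24)
q(24) = p(23)
p(23) = q(22)
q(22) = p(21)
p(21) = q(20)
q(20) = p(19)
p(19) = q(18)
q(18) = p(17)
p(17) = q(16)
q(16) = p(15)
p(15) = q(14)
q(14) = p(13)
p(13) = q(12)
q(12) = p(11)
p(11) = q(10)
q(10) = p(9)
p(9) = q(8)
q(8) = p(7)
p(7) = q(6)
q(6) = p(5)
p(5) = q(4)
q(4) = p(3)
p(3) = q(2)
q(2) = p(1)
p(1) = q(0)
q(0) = 0  (base case)
Result: 0

0


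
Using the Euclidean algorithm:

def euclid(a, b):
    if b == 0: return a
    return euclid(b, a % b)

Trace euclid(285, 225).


euclid(285, 225) = euclid(225, 60)
euclid(225, 60) = euclid(60, 45)
euclid(60, 45) = euclid(45, 15)
euclid(45, 15) = euclid(15, 0)
euclid(15, 0) = 15  (base case)

15


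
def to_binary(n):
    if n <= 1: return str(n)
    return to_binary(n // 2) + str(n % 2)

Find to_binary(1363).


to_binary(1363) = to_binary(681) + '1'
to_binary(681) = to_binary(340) + '1'
to_binary(340) = to_binary(170) + '0'
to_binary(170) = to_binary(85) + '0'
to_binary(85) = to_binary(42) + '1'
to_binary(42) = to_binary(21) + '0'
to_binary(21) = to_binary(10) + '1'
to_binary(10) = to_binary(5) + '0'
to_binary(5) = to_binary(2) + '1'
to_binary(2) = to_binary(1) + '0'
to_binary(1) = '1'  (base case)
Concatenating: '1' + '0' + '1' + '0' + '1' + '0' + '1' + '0' + '0' + '1' + '1' = '10101010011'

10101010011


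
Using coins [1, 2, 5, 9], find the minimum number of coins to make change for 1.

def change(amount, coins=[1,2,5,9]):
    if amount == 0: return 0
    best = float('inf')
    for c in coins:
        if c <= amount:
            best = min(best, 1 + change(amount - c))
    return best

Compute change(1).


Building up with DP:
change(0) = 0
change(1) = min(1+change(0)=1+0=1) = 1

1


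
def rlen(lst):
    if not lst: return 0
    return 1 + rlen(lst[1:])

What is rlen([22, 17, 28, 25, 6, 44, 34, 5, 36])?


rlen([22, 17, 28, 25, 6, 44, 34, 5, 36]) = 1 + rlen([17, 28, 25, 6, 44, 34, 5, 36])
rlen([17, 28, 25, 6, 44, 34, 5, 36]) = 1 + rlen([28, 25, 6, 44, 34, 5, 36])
rlen([28, 25, 6, 44, 34, 5, 36]) = 1 + rlen([25, 6, 44, 34, 5, 36])
rlen([25, 6, 44, 34, 5, 36]) = 1 + rlen([6, 44, 34, 5, 36])
rlen([6, 44, 34, 5, 36]) = 1 + rlen([44, 34, 5, 36])
rlen([44, 34, 5, 36]) = 1 + rlen([34, 5, 36])
rlen([34, 5, 36]) = 1 + rlen([5, 36])
rlen([5, 36]) = 1 + rlen([36])
rlen([36]) = 1 + rlen([])
rlen([]) = 0  (base case)
Unwinding: 1 + 1 + 1 + 1 + 1 + 1 + 1 + 1 + 1 + 0 = 9

9


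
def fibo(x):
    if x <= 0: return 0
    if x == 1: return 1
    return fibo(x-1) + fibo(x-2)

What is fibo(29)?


Computing fibo(29) bottom-up:
fibo(0) = 0
fibo(1) = 1
fibo(2) = fibo(1) + fibo(0) = 1 + 0 = 1
fibo(3) = fibo(2) + fibo(1) = 1 + 1 = 2
fibo(4) = fibo(3) + fibo(2) = 2 + 1 = 3
fibo(5) = fibo(4) + fibo(3) = 3 + 2 = 5
fibo(6) = fibo(5) + fibo(4) = 5 + 3 = 8
fibo(7) = fibo(6) + fibo(5) = 8 + 5 = 13
fibo(8) = fibo(7) + fibo(6) = 13 + 8 = 21
fibo(9) = fibo(8) + fibo(7) = 21 + 13 = 34
fibo(10) = fibo(9) + fibo(8) = 34 + 21 = 55
fibo(11) = fibo(10) + fibo(9) = 55 + 34 = 89
fibo(12) = fibo(11) + fibo(10) = 89 + 55 = 144
fibo(13) = fibo(12) + fibo(11) = 144 + 89 = 233
fibo(14) = fibo(13) + fibo(12) = 233 + 144 = 377
fibo(15) = fibo(14) + fibo(13) = 377 + 233 = 610
fibo(16) = fibo(15) + fibo(14) = 610 + 377 = 987
fibo(17) = fibo(16) + fibo(15) = 987 + 610 = 1597
fibo(18) = fibo(17) + fibo(16) = 1597 + 987 = 2584
fibo(19) = fibo(18) + fibo(17) = 2584 + 1597 = 4181
fibo(20) = fibo(19) + fibo(18) = 4181 + 2584 = 6765
fibo(21) = fibo(20) + fibo(19) = 6765 + 4181 = 10946
fibo(22) = fibo(21) + fibo(20) = 10946 + 6765 = 17711
fibo(23) = fibo(22) + fibo(21) = 17711 + 10946 = 28657
fibo(24) = fibo(23) + fibo(22) = 28657 + 17711 = 46368
fibo(25) = fibo(24) + fibo(23) = 46368 + 28657 = 75025
fibo(26) = fibo(25) + fibo(24) = 75025 + 46368 = 121393
fibo(27) = fibo(26) + fibo(25) = 121393 + 75025 = 196418
fibo(28) = fibo(27) + fibo(26) = 196418 + 121393 = 317811
fibo(29) = fibo(28) + fibo(27) = 317811 + 196418 = 514229

514229


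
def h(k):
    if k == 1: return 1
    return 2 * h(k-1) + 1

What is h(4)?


h(4) = 2 * h(3) + 1
h(3) = 2 * h(2) + 1
h(2) = 2 * h(1) + 1
h(1) = 1  (base case)
h(2) = 2 * 1 + 1 = 3
h(3) = 2 * 3 + 1 = 7
h(4) = 2 * 7 + 1 = 15

15


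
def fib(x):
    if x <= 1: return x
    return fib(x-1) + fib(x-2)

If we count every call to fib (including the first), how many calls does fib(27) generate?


Let C(n) = total calls for fib(n)
C(0) = 1, C(1) = 1
C(2) = 1 + C(1) + C(0) = 1 + 1 + 1 = 3
C(3) = 1 + C(2) + C(1) = 1 + 3 + 1 = 5
C(4) = 1 + C(3) + C(2) = 1 + 5 + 3 = 9
C(5) = 1 + C(4) + C(3) = 1 + 9 + 5 = 15
C(6) = 1 + C(5) + C(4) = 1 + 15 + 9 = 25
C(7) = 1 + C(6) + C(5) = 1 + 25 + 15 = 41
C(8) = 1 + C(7) + C(6) = 1 + 41 + 25 = 67
C(9) = 1 + C(8) + C(7) = 1 + 67 + 41 = 109
C(10) = 1 + C(9) + C(8) = 1 + 109 + 67 = 177
C(11) = 1 + C(10) + C(9) = 1 + 177 + 109 = 287
C(12) = 1 + C(11) + C(10) = 1 + 287 + 177 = 465
C(13) = 1 + C(12) + C(11) = 1 + 465 + 287 = 753
C(14) = 1 + C(13) + C(12) = 1 + 753 + 465 = 1219
C(15) = 1 + C(14) + C(13) = 1 + 1219 + 753 = 1973
C(16) = 1 + C(15) + C(14) = 1 + 1973 + 1219 = 3193
C(17) = 1 + C(16) + C(15) = 1 + 3193 + 1973 = 5167
C(18) = 1 + C(17) + C(16) = 1 + 5167 + 3193 = 8361
C(19) = 1 + C(18) + C(17) = 1 + 8361 + 5167 = 13529
C(20) = 1 + C(19) + C(18) = 1 + 13529 + 8361 = 21891
C(21) = 1 + C(20) + C(19) = 1 + 21891 + 13529 = 35421
C(22) = 1 + C(21) + C(20) = 1 + 35421 + 21891 = 57313
C(23) = 1 + C(22) + C(21) = 1 + 57313 + 35421 = 92735
C(24) = 1 + C(23) + C(22) = 1 + 92735 + 57313 = 150049
C(25) = 1 + C(24) + C(23) = 1 + 150049 + 92735 = 242785
C(26) = 1 + C(25) + C(24) = 1 + 242785 + 150049 = 392835
C(27) = 1 + C(26) + C(25) = 1 + 392835 + 242785 = 635621

635621


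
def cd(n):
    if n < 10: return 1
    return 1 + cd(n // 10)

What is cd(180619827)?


cd(180619827) = 1 + cd(18061982)
cd(18061982) = 1 + cd(1806198)
cd(1806198) = 1 + cd(180619)
cd(180619) = 1 + cd(18061)
cd(18061) = 1 + cd(1806)
cd(1806) = 1 + cd(180)
cd(180) = 1 + cd(18)
cd(18) = 1 + cd(1)
cd(1) = 1  (base case: 1 < 10)
Unwinding: 1 + 1 + 1 + 1 + 1 + 1 + 1 + 1 + 1 = 9

9


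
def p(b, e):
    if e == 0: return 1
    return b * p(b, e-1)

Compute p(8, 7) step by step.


p(8, 7)
= 8 * p(8, 6)
= 8 * 8 * p(8, 5)
= 8 * 8 * 8 * p(8, 4)
= 8 * 8 * 8 * 8 * p(8, 3)
= 8 * 8 * 8 * 8 * 8 * p(8, 2)
= 8 * 8 * 8 * 8 * 8 * 8 * p(8, 1)
= 8 * 8 * 8 * 8 * 8 * 8 * 8 * p(8, 0)
= 8 * 8 * 8 * 8 * 8 * 8 * 8 * 1
= 2097152

2097152


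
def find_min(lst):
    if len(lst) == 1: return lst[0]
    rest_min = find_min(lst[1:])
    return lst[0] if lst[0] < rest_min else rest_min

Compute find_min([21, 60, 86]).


find_min([21, 60, 86]): compare 21 with find_min([60, 86])
find_min([60, 86]): compare 60 with find_min([86])
find_min([86]) = 86  (base case)
Compare 60 with 86 -> 60
Compare 21 with 60 -> 21

21


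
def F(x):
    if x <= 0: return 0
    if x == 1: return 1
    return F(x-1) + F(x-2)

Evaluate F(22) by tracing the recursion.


Computing F(22) bottom-up:
F(0) = 0
F(1) = 1
F(2) = F(1) + F(0) = 1 + 0 = 1
F(3) = F(2) + F(1) = 1 + 1 = 2
F(4) = F(3) + F(2) = 2 + 1 = 3
F(5) = F(4) + F(3) = 3 + 2 = 5
F(6) = F(5) + F(4) = 5 + 3 = 8
F(7) = F(6) + F(5) = 8 + 5 = 13
F(8) = F(7) + F(6) = 13 + 8 = 21
F(9) = F(8) + F(7) = 21 + 13 = 34
F(10) = F(9) + F(8) = 34 + 21 = 55
F(11) = F(10) + F(9) = 55 + 34 = 89
F(12) = F(11) + F(10) = 89 + 55 = 144
F(13) = F(12) + F(11) = 144 + 89 = 233
F(14) = F(13) + F(12) = 233 + 144 = 377
F(15) = F(14) + F(13) = 377 + 233 = 610
F(16) = F(15) + F(14) = 610 + 377 = 987
F(17) = F(16) + F(15) = 987 + 610 = 1597
F(18) = F(17) + F(16) = 1597 + 987 = 2584
F(19) = F(18) + F(17) = 2584 + 1597 = 4181
F(20) = F(19) + F(18) = 4181 + 2584 = 6765
F(21) = F(20) + F(19) = 6765 + 4181 = 10946
F(22) = F(21) + F(20) = 10946 + 6765 = 17711

17711


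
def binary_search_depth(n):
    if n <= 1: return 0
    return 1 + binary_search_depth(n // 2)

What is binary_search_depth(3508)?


3508 / 2 = 1754
1754 / 2 = 877
877 / 2 = 438
438 / 2 = 219
219 / 2 = 109
109 / 2 = 54
54 / 2 = 27
27 / 2 = 13
13 / 2 = 6
6 / 2 = 3
3 / 2 = 1
Reached 1 after 11 halvings

11


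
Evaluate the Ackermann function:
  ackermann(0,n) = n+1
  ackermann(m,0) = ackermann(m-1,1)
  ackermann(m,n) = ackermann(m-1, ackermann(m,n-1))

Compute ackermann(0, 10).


ackermann(0, 10) = 11
Result: ackermann(0, 10) = 11

11


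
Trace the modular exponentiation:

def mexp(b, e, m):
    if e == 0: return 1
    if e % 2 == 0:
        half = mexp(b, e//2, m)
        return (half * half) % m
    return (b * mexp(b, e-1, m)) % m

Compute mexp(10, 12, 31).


mexp(10, 12, 31): e is even, compute mexp(10, 6, 31)
  mexp(10, 6, 31): e is even, compute mexp(10, 3, 31)
    mexp(10, 3, 31): e is odd, compute mexp(10, 2, 31)
      mexp(10, 2, 31): e is even, compute mexp(10, 1, 31)
        mexp(10, 1, 31): e is odd, compute mexp(10, 0, 31)
          mexp(10, 0, 31) = 1
        (10 * 1) % 31 = 10
      half=10, (10*10) % 31 = 7
    (10 * 7) % 31 = 8
  half=8, (8*8) % 31 = 2
half=2, (2*2) % 31 = 4

4


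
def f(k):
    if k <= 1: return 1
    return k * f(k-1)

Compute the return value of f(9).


f(9)
= 9 * f(8)
= 9 * 8 * f(7)
= 9 * 8 * 7 * f(6)
= 9 * 8 * 7 * 6 * f(5)
= 9 * 8 * 7 * 6 * 5 * f(4)
= 9 * 8 * 7 * 6 * 5 * 4 * f(3)
= 9 * 8 * 7 * 6 * 5 * 4 * 3 * f(2)
= 9 * 8 * 7 * 6 * 5 * 4 * 3 * 2 * f(1)
= 9 * 8 * 7 * 6 * 5 * 4 * 3 * 2 * 1
= 362880

362880


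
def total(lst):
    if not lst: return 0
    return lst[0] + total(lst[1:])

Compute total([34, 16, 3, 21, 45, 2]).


total([34, 16, 3, 21, 45, 2]) = 34 + total([16, 3, 21, 45, 2])
total([16, 3, 21, 45, 2]) = 16 + total([3, 21, 45, 2])
total([3, 21, 45, 2]) = 3 + total([21, 45, 2])
total([21, 45, 2]) = 21 + total([45, 2])
total([45, 2]) = 45 + total([2])
total([2]) = 2 + total([])
total([]) = 0  (base case)
Total: 34 + 16 + 3 + 21 + 45 + 2 + 0 = 121

121


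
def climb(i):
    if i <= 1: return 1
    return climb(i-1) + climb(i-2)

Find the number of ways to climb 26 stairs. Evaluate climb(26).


Building up from base cases:
climb(0) = 1
climb(1) = 1
climb(2) = climb(1) + climb(0) = 1 + 1 = 2
climb(3) = climb(2) + climb(1) = 2 + 1 = 3
climb(4) = climb(3) + climb(2) = 3 + 2 = 5
climb(5) = climb(4) + climb(3) = 5 + 3 = 8
climb(6) = climb(5) + climb(4) = 8 + 5 = 13
climb(7) = climb(6) + climb(5) = 13 + 8 = 21
climb(8) = climb(7) + climb(6) = 21 + 13 = 34
climb(9) = climb(8) + climb(7) = 34 + 21 = 55
climb(10) = climb(9) + climb(8) = 55 + 34 = 89
climb(11) = climb(10) + climb(9) = 89 + 55 = 144
climb(12) = climb(11) + climb(10) = 144 + 89 = 233
climb(13) = climb(12) + climb(11) = 233 + 144 = 377
climb(14) = climb(13) + climb(12) = 377 + 233 = 610
climb(15) = climb(14) + climb(13) = 610 + 377 = 987
climb(16) = climb(15) + climb(14) = 987 + 610 = 1597
climb(17) = climb(16) + climb(15) = 1597 + 987 = 2584
climb(18) = climb(17) + climb(16) = 2584 + 1597 = 4181
climb(19) = climb(18) + climb(17) = 4181 + 2584 = 6765
climb(20) = climb(19) + climb(18) = 6765 + 4181 = 10946
climb(21) = climb(20) + climb(19) = 10946 + 6765 = 17711
climb(22) = climb(21) + climb(20) = 17711 + 10946 = 28657
climb(23) = climb(22) + climb(21) = 28657 + 17711 = 46368
climb(24) = climb(23) + climb(22) = 46368 + 28657 = 75025
climb(25) = climb(24) + climb(23) = 75025 + 46368 = 121393
climb(26) = climb(25) + climb(24) = 121393 + 75025 = 196418

196418


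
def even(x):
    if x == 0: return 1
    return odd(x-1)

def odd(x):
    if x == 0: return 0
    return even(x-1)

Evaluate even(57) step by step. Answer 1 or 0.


even(57) = odd(56)
odd(56) = even(55)
even(55) = odd(54)
odd(54) = even(53)
even(53) = odd(52)
odd(52) = even(51)
even(51) = odd(50)
odd(50) = even(49)
even(49) = odd(48)
odd(48) = even(47)
even(47) = odd(46)
odd(46) = even(45)
even(45) = odd(44)
odd(44) = even(43)
even(43) = odd(42)
odd(42) = even(41)
even(41) = odd(40)
odd(40) = even(39)
even(39) = odd(38)
odd(38) = even(37)
even(37) = odd(36)
odd(36) = even(35)
even(35) = odd(34)
odd(34) = even(33)
even(33) = odd(32)
odd(32) = even(31)
even(31) = odd(30)
odd(30) = even(29)
even(29) = odd(28)
odd(28) = even(27)
even(27) = odd(26)
odd(26) = even(25)
even(25) = odd(24)
odd(24) = even(23)
even(23) = odd(22)
odd(22) = even(21)
even(21) = odd(20)
odd(20) = even(19)
even(19) = odd(18)
odd(18) = even(17)
even(17) = odd(16)
odd(16) = even(15)
even(15) = odd(14)
odd(14) = even(13)
even(13) = odd(12)
odd(12) = even(11)
even(11) = odd(10)
odd(10) = even(9)
even(9) = odd(8)
odd(8) = even(7)
even(7) = odd(6)
odd(6) = even(5)
even(5) = odd(4)
odd(4) = even(3)
even(3) = odd(2)
odd(2) = even(1)
even(1) = odd(0)
odd(0) = 0  (base case)
Result: 0

0


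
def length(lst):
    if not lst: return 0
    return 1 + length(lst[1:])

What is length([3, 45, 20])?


length([3, 45, 20]) = 1 + length([45, 20])
length([45, 20]) = 1 + length([20])
length([20]) = 1 + length([])
length([]) = 0  (base case)
Unwinding: 1 + 1 + 1 + 0 = 3

3


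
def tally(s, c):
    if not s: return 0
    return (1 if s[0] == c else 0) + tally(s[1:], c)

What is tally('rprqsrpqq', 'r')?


s[0]='r' == 'r' -> 1
s[0]='p' != 'r' -> 0
s[0]='r' == 'r' -> 1
s[0]='q' != 'r' -> 0
s[0]='s' != 'r' -> 0
s[0]='r' == 'r' -> 1
s[0]='p' != 'r' -> 0
s[0]='q' != 'r' -> 0
s[0]='q' != 'r' -> 0
Sum: 1 + 0 + 1 + 0 + 0 + 1 + 0 + 0 + 0 = 3

3


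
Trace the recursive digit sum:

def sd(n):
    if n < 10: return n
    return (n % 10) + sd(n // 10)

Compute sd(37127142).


sd(37127142) = 2 + sd(3712714)
sd(3712714) = 4 + sd(371271)
sd(371271) = 1 + sd(37127)
sd(37127) = 7 + sd(3712)
sd(3712) = 2 + sd(371)
sd(371) = 1 + sd(37)
sd(37) = 7 + sd(3)
sd(3) = 3  (base case)
Total: 2 + 4 + 1 + 7 + 2 + 1 + 7 + 3 = 27

27


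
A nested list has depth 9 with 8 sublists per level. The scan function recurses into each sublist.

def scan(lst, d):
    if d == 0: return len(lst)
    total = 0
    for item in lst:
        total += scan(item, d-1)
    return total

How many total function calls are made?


At depth 0 (root): 1 call
At depth 1: each of 1 parents calls scan on 8 children = 8 calls
At depth 2: each of 8 parents calls scan on 8 children = 64 calls
At depth 3: each of 64 parents calls scan on 8 children = 512 calls
At depth 4: each of 512 parents calls scan on 8 children = 4096 calls
At depth 5: each of 4096 parents calls scan on 8 children = 32768 calls
At depth 6: each of 32768 parents calls scan on 8 children = 262144 calls
At depth 7: each of 262144 parents calls scan on 8 children = 2097152 calls
At depth 8: each of 2097152 parents calls scan on 8 children = 16777216 calls
At depth 9: each of 16777216 parents calls scan on 8 children = 134217728 calls
Total: 1 + 8 + 64 + 512 + 4096 + 32768 + 262144 + 2097152 + 16777216 + 134217728 = 153391689

153391689


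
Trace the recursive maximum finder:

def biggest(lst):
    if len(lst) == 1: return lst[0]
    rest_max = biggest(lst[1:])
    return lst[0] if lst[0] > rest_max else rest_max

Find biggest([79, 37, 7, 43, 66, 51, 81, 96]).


biggest([79, 37, 7, 43, 66, 51, 81, 96]): compare 79 with biggest([37, 7, 43, 66, 51, 81, 96])
biggest([37, 7, 43, 66, 51, 81, 96]): compare 37 with biggest([7, 43, 66, 51, 81, 96])
biggest([7, 43, 66, 51, 81, 96]): compare 7 with biggest([43, 66, 51, 81, 96])
biggest([43, 66, 51, 81, 96]): compare 43 with biggest([66, 51, 81, 96])
biggest([66, 51, 81, 96]): compare 66 with biggest([51, 81, 96])
biggest([51, 81, 96]): compare 51 with biggest([81, 96])
biggest([81, 96]): compare 81 with biggest([96])
biggest([96]) = 96  (base case)
Compare 81 with 96 -> 96
Compare 51 with 96 -> 96
Compare 66 with 96 -> 96
Compare 43 with 96 -> 96
Compare 7 with 96 -> 96
Compare 37 with 96 -> 96
Compare 79 with 96 -> 96

96


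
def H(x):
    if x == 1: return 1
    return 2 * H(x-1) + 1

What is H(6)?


H(6) = 2 * H(5) + 1
H(5) = 2 * H(4) + 1
H(4) = 2 * H(3) + 1
H(3) = 2 * H(2) + 1
H(2) = 2 * H(1) + 1
H(1) = 1  (base case)
H(2) = 2 * 1 + 1 = 3
H(3) = 2 * 3 + 1 = 7
H(4) = 2 * 7 + 1 = 15
H(5) = 2 * 15 + 1 = 31
H(6) = 2 * 31 + 1 = 63

63


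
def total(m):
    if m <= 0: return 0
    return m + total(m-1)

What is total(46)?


total(46)
= 46 + 45 + 44 + 43 + 42 + 41 + 40 + 39 + 38 + 37 + 36 + 35 + 34 + 33 + 32 + 31 + 30 + 29 + 28 + 27 + 26 + 25 + 24 + 23 + 22 + 21 + 20 + 19 + 18 + 17 + 16 + 15 + 14 + 13 + 12 + 11 + 10 + 9 + 8 + 7 + 6 + 5 + 4 + 3 + 2 + 1 + total(0)
= 46 + 45 + 44 + 43 + 42 + 41 + 40 + 39 + 38 + 37 + 36 + 35 + 34 + 33 + 32 + 31 + 30 + 29 + 28 + 27 + 26 + 25 + 24 + 23 + 22 + 21 + 20 + 19 + 18 + 17 + 16 + 15 + 14 + 13 + 12 + 11 + 10 + 9 + 8 + 7 + 6 + 5 + 4 + 3 + 2 + 1 + 0
= 1081

1081


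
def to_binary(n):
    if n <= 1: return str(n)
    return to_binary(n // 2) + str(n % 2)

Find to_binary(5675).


to_binary(5675) = to_binary(2837) + '1'
to_binary(2837) = to_binary(1418) + '1'
to_binary(1418) = to_binary(709) + '0'
to_binary(709) = to_binary(354) + '1'
to_binary(354) = to_binary(177) + '0'
to_binary(177) = to_binary(88) + '1'
to_binary(88) = to_binary(44) + '0'
to_binary(44) = to_binary(22) + '0'
to_binary(22) = to_binary(11) + '0'
to_binary(11) = to_binary(5) + '1'
to_binary(5) = to_binary(2) + '1'
to_binary(2) = to_binary(1) + '0'
to_binary(1) = '1'  (base case)
Concatenating: '1' + '0' + '1' + '1' + '0' + '0' + '0' + '1' + '0' + '1' + '0' + '1' + '1' = '1011000101011'

1011000101011


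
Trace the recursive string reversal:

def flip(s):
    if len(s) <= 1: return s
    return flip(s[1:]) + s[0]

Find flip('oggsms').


flip('oggsms') = flip('ggsms') + 'o'
flip('ggsms') = flip('gsms') + 'g'
flip('gsms') = flip('sms') + 'g'
flip('sms') = flip('ms') + 's'
flip('ms') = flip('s') + 'm'
flip('s') = 's'  (base case)
Concatenating: 's' + 'm' + 's' + 'g' + 'g' + 'o' = 'smsggo'

smsggo


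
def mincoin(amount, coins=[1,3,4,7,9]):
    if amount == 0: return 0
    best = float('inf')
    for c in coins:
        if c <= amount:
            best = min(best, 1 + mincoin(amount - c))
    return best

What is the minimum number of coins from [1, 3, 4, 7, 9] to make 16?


Building up with DP:
mincoin(0) = 0
mincoin(1) = min(1+mincoin(0)=1+0=1) = 1
mincoin(2) = min(1+mincoin(1)=1+1=2) = 2
mincoin(3) = min(1+mincoin(2)=1+2=3, 1+mincoin(0)=1+0=1) = 1
mincoin(4) = min(1+mincoin(3)=1+1=2, 1+mincoin(1)=1+1=2, 1+mincoin(0)=1+0=1) = 1
mincoin(5) = min(1+mincoin(4)=1+1=2, 1+mincoin(2)=1+2=3, 1+mincoin(1)=1+1=2) = 2
mincoin(6) = min(1+mincoin(5)=1+2=3, 1+mincoin(3)=1+1=2, 1+mincoin(2)=1+2=3) = 2
mincoin(7) = min(1+mincoin(6)=1+2=3, 1+mincoin(4)=1+1=2, 1+mincoin(3)=1+1=2, 1+mincoin(0)=1+0=1) = 1
mincoin(8) = min(1+mincoin(7)=1+1=2, 1+mincoin(5)=1+2=3, 1+mincoin(4)=1+1=2, 1+mincoin(1)=1+1=2) = 2
mincoin(9) = min(1+mincoin(8)=1+2=3, 1+mincoin(6)=1+2=3, 1+mincoin(5)=1+2=3, 1+mincoin(2)=1+2=3, 1+mincoin(0)=1+0=1) = 1
mincoin(10) = min(1+mincoin(9)=1+1=2, 1+mincoin(7)=1+1=2, 1+mincoin(6)=1+2=3, 1+mincoin(3)=1+1=2, 1+mincoin(1)=1+1=2) = 2
mincoin(11) = min(1+mincoin(10)=1+2=3, 1+mincoin(8)=1+2=3, 1+mincoin(7)=1+1=2, 1+mincoin(4)=1+1=2, 1+mincoin(2)=1+2=3) = 2
mincoin(12) = min(1+mincoin(11)=1+2=3, 1+mincoin(9)=1+1=2, 1+mincoin(8)=1+2=3, 1+mincoin(5)=1+2=3, 1+mincoin(3)=1+1=2) = 2
mincoin(13) = min(1+mincoin(12)=1+2=3, 1+mincoin(10)=1+2=3, 1+mincoin(9)=1+1=2, 1+mincoin(6)=1+2=3, 1+mincoin(4)=1+1=2) = 2
mincoin(14) = min(1+mincoin(13)=1+2=3, 1+mincoin(11)=1+2=3, 1+mincoin(10)=1+2=3, 1+mincoin(7)=1+1=2, 1+mincoin(5)=1+2=3) = 2
mincoin(15) = min(1+mincoin(14)=1+2=3, 1+mincoin(12)=1+2=3, 1+mincoin(11)=1+2=3, 1+mincoin(8)=1+2=3, 1+mincoin(6)=1+2=3) = 3
mincoin(16) = min(1+mincoin(15)=1+3=4, 1+mincoin(13)=1+2=3, 1+mincoin(12)=1+2=3, 1+mincoin(9)=1+1=2, 1+mincoin(7)=1+1=2) = 2

2


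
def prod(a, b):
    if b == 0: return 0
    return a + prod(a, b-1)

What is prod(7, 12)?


prod(7, 12) = 7 + prod(7, 11)
prod(7, 11) = 7 + prod(7, 10)
prod(7, 10) = 7 + prod(7, 9)
prod(7, 9) = 7 + prod(7, 8)
prod(7, 8) = 7 + prod(7, 7)
prod(7, 7) = 7 + prod(7, 6)
prod(7, 6) = 7 + prod(7, 5)
prod(7, 5) = 7 + prod(7, 4)
prod(7, 4) = 7 + prod(7, 3)
prod(7, 3) = 7 + prod(7, 2)
prod(7, 2) = 7 + prod(7, 1)
prod(7, 1) = 7 + prod(7, 0)
prod(7, 0) = 0  (base case)
Total: 7 + 7 + 7 + 7 + 7 + 7 + 7 + 7 + 7 + 7 + 7 + 7 + 0 = 84

84


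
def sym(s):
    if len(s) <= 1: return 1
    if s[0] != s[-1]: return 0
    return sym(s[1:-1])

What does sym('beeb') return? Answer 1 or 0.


sym('beeb'): s[0]='b' == s[-1]='b' -> check sym('ee')
sym('ee'): s[0]='e' == s[-1]='e' -> check sym('')
sym(''): len <= 1 -> return 1  (base case)
Result: 1 (palindrome)

1


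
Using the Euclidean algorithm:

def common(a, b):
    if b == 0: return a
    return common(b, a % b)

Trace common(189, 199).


common(189, 199) = common(199, 189)
common(199, 189) = common(189, 10)
common(189, 10) = common(10, 9)
common(10, 9) = common(9, 1)
common(9, 1) = common(1, 0)
common(1, 0) = 1  (base case)

1


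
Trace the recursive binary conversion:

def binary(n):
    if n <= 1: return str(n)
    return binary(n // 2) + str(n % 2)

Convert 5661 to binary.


binary(5661) = binary(2830) + '1'
binary(2830) = binary(1415) + '0'
binary(1415) = binary(707) + '1'
binary(707) = binary(353) + '1'
binary(353) = binary(176) + '1'
binary(176) = binary(88) + '0'
binary(88) = binary(44) + '0'
binary(44) = binary(22) + '0'
binary(22) = binary(11) + '0'
binary(11) = binary(5) + '1'
binary(5) = binary(2) + '1'
binary(2) = binary(1) + '0'
binary(1) = '1'  (base case)
Concatenating: '1' + '0' + '1' + '1' + '0' + '0' + '0' + '0' + '1' + '1' + '1' + '0' + '1' = '1011000011101'

1011000011101


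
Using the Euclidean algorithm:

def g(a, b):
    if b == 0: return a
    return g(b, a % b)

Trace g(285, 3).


g(285, 3) = g(3, 0)
g(3, 0) = 3  (base case)

3


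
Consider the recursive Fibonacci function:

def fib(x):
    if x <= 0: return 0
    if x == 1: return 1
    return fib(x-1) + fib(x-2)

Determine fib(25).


Computing fib(25) bottom-up:
fib(0) = 0
fib(1) = 1
fib(2) = fib(1) + fib(0) = 1 + 0 = 1
fib(3) = fib(2) + fib(1) = 1 + 1 = 2
fib(4) = fib(3) + fib(2) = 2 + 1 = 3
fib(5) = fib(4) + fib(3) = 3 + 2 = 5
fib(6) = fib(5) + fib(4) = 5 + 3 = 8
fib(7) = fib(6) + fib(5) = 8 + 5 = 13
fib(8) = fib(7) + fib(6) = 13 + 8 = 21
fib(9) = fib(8) + fib(7) = 21 + 13 = 34
fib(10) = fib(9) + fib(8) = 34 + 21 = 55
fib(11) = fib(10) + fib(9) = 55 + 34 = 89
fib(12) = fib(11) + fib(10) = 89 + 55 = 144
fib(13) = fib(12) + fib(11) = 144 + 89 = 233
fib(14) = fib(13) + fib(12) = 233 + 144 = 377
fib(15) = fib(14) + fib(13) = 377 + 233 = 610
fib(16) = fib(15) + fib(14) = 610 + 377 = 987
fib(17) = fib(16) + fib(15) = 987 + 610 = 1597
fib(18) = fib(17) + fib(16) = 1597 + 987 = 2584
fib(19) = fib(18) + fib(17) = 2584 + 1597 = 4181
fib(20) = fib(19) + fib(18) = 4181 + 2584 = 6765
fib(21) = fib(20) + fib(19) = 6765 + 4181 = 10946
fib(22) = fib(21) + fib(20) = 10946 + 6765 = 17711
fib(23) = fib(22) + fib(21) = 17711 + 10946 = 28657
fib(24) = fib(23) + fib(22) = 28657 + 17711 = 46368
fib(25) = fib(24) + fib(23) = 46368 + 28657 = 75025

75025


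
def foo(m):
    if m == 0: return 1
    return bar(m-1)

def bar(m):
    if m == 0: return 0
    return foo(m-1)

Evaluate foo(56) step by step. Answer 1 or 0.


foo(56) = bar(55)
bar(55) = foo(54)
foo(54) = bar(53)
bar(53) = foo(52)
foo(52) = bar(51)
bar(51) = foo(50)
foo(50) = bar(49)
bar(49) = foo(48)
foo(48) = bar(47)
bar(47) = foo(46)
foo(46) = bar(45)
bar(45) = foo(44)
foo(44) = bar(43)
bar(43) = foo(42)
foo(42) = bar(41)
bar(41) = foo(40)
foo(40) = bar(39)
bar(39) = foo(38)
foo(38) = bar(37)
bar(37) = foo(36)
foo(36) = bar(35)
bar(35) = foo(34)
foo(34) = bar(33)
bar(33) = foo(32)
foo(32) = bar(31)
bar(31) = foo(30)
foo(30) = bar(29)
bar(29) = foo(28)
foo(28) = bar(27)
bar(27) = foo(26)
foo(26) = bar(25)
bar(25) = foo(24)
foo(24) = bar(23)
bar(23) = foo(22)
foo(22) = bar(21)
bar(21) = foo(20)
foo(20) = bar(19)
bar(19) = foo(18)
foo(18) = bar(17)
bar(17) = foo(16)
foo(16) = bar(15)
bar(15) = foo(14)
foo(14) = bar(13)
bar(13) = foo(12)
foo(12) = bar(11)
bar(11) = foo(10)
foo(10) = bar(9)
bar(9) = foo(8)
foo(8) = bar(7)
bar(7) = foo(6)
foo(6) = bar(5)
bar(5) = foo(4)
foo(4) = bar(3)
bar(3) = foo(2)
foo(2) = bar(1)
bar(1) = foo(0)
foo(0) = 1  (base case)
Result: 1

1


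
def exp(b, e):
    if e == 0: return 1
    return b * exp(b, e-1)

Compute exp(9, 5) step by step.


exp(9, 5)
= 9 * exp(9, 4)
= 9 * 9 * exp(9, 3)
= 9 * 9 * 9 * exp(9, 2)
= 9 * 9 * 9 * 9 * exp(9, 1)
= 9 * 9 * 9 * 9 * 9 * exp(9, 0)
= 9 * 9 * 9 * 9 * 9 * 1
= 59049

59049


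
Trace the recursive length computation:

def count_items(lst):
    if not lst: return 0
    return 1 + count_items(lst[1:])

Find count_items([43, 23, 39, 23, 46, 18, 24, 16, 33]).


count_items([43, 23, 39, 23, 46, 18, 24, 16, 33]) = 1 + count_items([23, 39, 23, 46, 18, 24, 16, 33])
count_items([23, 39, 23, 46, 18, 24, 16, 33]) = 1 + count_items([39, 23, 46, 18, 24, 16, 33])
count_items([39, 23, 46, 18, 24, 16, 33]) = 1 + count_items([23, 46, 18, 24, 16, 33])
count_items([23, 46, 18, 24, 16, 33]) = 1 + count_items([46, 18, 24, 16, 33])
count_items([46, 18, 24, 16, 33]) = 1 + count_items([18, 24, 16, 33])
count_items([18, 24, 16, 33]) = 1 + count_items([24, 16, 33])
count_items([24, 16, 33]) = 1 + count_items([16, 33])
count_items([16, 33]) = 1 + count_items([33])
count_items([33]) = 1 + count_items([])
count_items([]) = 0  (base case)
Unwinding: 1 + 1 + 1 + 1 + 1 + 1 + 1 + 1 + 1 + 0 = 9

9


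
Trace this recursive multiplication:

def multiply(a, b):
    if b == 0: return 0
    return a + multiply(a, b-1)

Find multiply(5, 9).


multiply(5, 9) = 5 + multiply(5, 8)
multiply(5, 8) = 5 + multiply(5, 7)
multiply(5, 7) = 5 + multiply(5, 6)
multiply(5, 6) = 5 + multiply(5, 5)
multiply(5, 5) = 5 + multiply(5, 4)
multiply(5, 4) = 5 + multiply(5, 3)
multiply(5, 3) = 5 + multiply(5, 2)
multiply(5, 2) = 5 + multiply(5, 1)
multiply(5, 1) = 5 + multiply(5, 0)
multiply(5, 0) = 0  (base case)
Total: 5 + 5 + 5 + 5 + 5 + 5 + 5 + 5 + 5 + 0 = 45

45


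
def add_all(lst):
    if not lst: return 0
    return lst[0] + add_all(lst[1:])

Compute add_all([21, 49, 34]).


add_all([21, 49, 34]) = 21 + add_all([49, 34])
add_all([49, 34]) = 49 + add_all([34])
add_all([34]) = 34 + add_all([])
add_all([]) = 0  (base case)
Total: 21 + 49 + 34 + 0 = 104

104


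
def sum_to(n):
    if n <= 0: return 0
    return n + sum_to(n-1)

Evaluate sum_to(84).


sum_to(84)
= 84 + 83 + 82 + 81 + 80 + 79 + 78 + 77 + 76 + 75 + 74 + 73 + 72 + 71 + 70 + 69 + 68 + 67 + 66 + 65 + 64 + 63 + 62 + 61 + 60 + 59 + 58 + 57 + 56 + 55 + 54 + 53 + 52 + 51 + 50 + 49 + 48 + 47 + 46 + 45 + 44 + 43 + 42 + 41 + 40 + 39 + 38 + 37 + 36 + 35 + 34 + 33 + 32 + 31 + 30 + 29 + 28 + 27 + 26 + 25 + 24 + 23 + 22 + 21 + 20 + 19 + 18 + 17 + 16 + 15 + 14 + 13 + 12 + 11 + 10 + 9 + 8 + 7 + 6 + 5 + 4 + 3 + 2 + 1 + sum_to(0)
= 84 + 83 + 82 + 81 + 80 + 79 + 78 + 77 + 76 + 75 + 74 + 73 + 72 + 71 + 70 + 69 + 68 + 67 + 66 + 65 + 64 + 63 + 62 + 61 + 60 + 59 + 58 + 57 + 56 + 55 + 54 + 53 + 52 + 51 + 50 + 49 + 48 + 47 + 46 + 45 + 44 + 43 + 42 + 41 + 40 + 39 + 38 + 37 + 36 + 35 + 34 + 33 + 32 + 31 + 30 + 29 + 28 + 27 + 26 + 25 + 24 + 23 + 22 + 21 + 20 + 19 + 18 + 17 + 16 + 15 + 14 + 13 + 12 + 11 + 10 + 9 + 8 + 7 + 6 + 5 + 4 + 3 + 2 + 1 + 0
= 3570

3570


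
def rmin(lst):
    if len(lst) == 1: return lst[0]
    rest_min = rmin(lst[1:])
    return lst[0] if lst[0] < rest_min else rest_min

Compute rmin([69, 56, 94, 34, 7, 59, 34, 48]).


rmin([69, 56, 94, 34, 7, 59, 34, 48]): compare 69 with rmin([56, 94, 34, 7, 59, 34, 48])
rmin([56, 94, 34, 7, 59, 34, 48]): compare 56 with rmin([94, 34, 7, 59, 34, 48])
rmin([94, 34, 7, 59, 34, 48]): compare 94 with rmin([34, 7, 59, 34, 48])
rmin([34, 7, 59, 34, 48]): compare 34 with rmin([7, 59, 34, 48])
rmin([7, 59, 34, 48]): compare 7 with rmin([59, 34, 48])
rmin([59, 34, 48]): compare 59 with rmin([34, 48])
rmin([34, 48]): compare 34 with rmin([48])
rmin([48]) = 48  (base case)
Compare 34 with 48 -> 34
Compare 59 with 34 -> 34
Compare 7 with 34 -> 7
Compare 34 with 7 -> 7
Compare 94 with 7 -> 7
Compare 56 with 7 -> 7
Compare 69 with 7 -> 7

7


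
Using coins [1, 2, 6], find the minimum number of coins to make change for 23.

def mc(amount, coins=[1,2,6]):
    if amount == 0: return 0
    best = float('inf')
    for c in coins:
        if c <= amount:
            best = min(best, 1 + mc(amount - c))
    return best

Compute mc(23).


Building up with DP:
mc(0) = 0
mc(1) = min(1+mc(0)=1+0=1) = 1
mc(2) = min(1+mc(1)=1+1=2, 1+mc(0)=1+0=1) = 1
mc(3) = min(1+mc(2)=1+1=2, 1+mc(1)=1+1=2) = 2
mc(4) = min(1+mc(3)=1+2=3, 1+mc(2)=1+1=2) = 2
mc(5) = min(1+mc(4)=1+2=3, 1+mc(3)=1+2=3) = 3
mc(6) = min(1+mc(5)=1+3=4, 1+mc(4)=1+2=3, 1+mc(0)=1+0=1) = 1
mc(7) = min(1+mc(6)=1+1=2, 1+mc(5)=1+3=4, 1+mc(1)=1+1=2) = 2
mc(8) = min(1+mc(7)=1+2=3, 1+mc(6)=1+1=2, 1+mc(2)=1+1=2) = 2
mc(9) = min(1+mc(8)=1+2=3, 1+mc(7)=1+2=3, 1+mc(3)=1+2=3) = 3
mc(10) = min(1+mc(9)=1+3=4, 1+mc(8)=1+2=3, 1+mc(4)=1+2=3) = 3
mc(11) = min(1+mc(10)=1+3=4, 1+mc(9)=1+3=4, 1+mc(5)=1+3=4) = 4
mc(12) = min(1+mc(11)=1+4=5, 1+mc(10)=1+3=4, 1+mc(6)=1+1=2) = 2
mc(13) = min(1+mc(12)=1+2=3, 1+mc(11)=1+4=5, 1+mc(7)=1+2=3) = 3
mc(14) = min(1+mc(13)=1+3=4, 1+mc(12)=1+2=3, 1+mc(8)=1+2=3) = 3
mc(15) = min(1+mc(14)=1+3=4, 1+mc(13)=1+3=4, 1+mc(9)=1+3=4) = 4
mc(16) = min(1+mc(15)=1+4=5, 1+mc(14)=1+3=4, 1+mc(10)=1+3=4) = 4
mc(17) = min(1+mc(16)=1+4=5, 1+mc(15)=1+4=5, 1+mc(11)=1+4=5) = 5
mc(18) = min(1+mc(17)=1+5=6, 1+mc(16)=1+4=5, 1+mc(12)=1+2=3) = 3
mc(19) = min(1+mc(18)=1+3=4, 1+mc(17)=1+5=6, 1+mc(13)=1+3=4) = 4
mc(20) = min(1+mc(19)=1+4=5, 1+mc(18)=1+3=4, 1+mc(14)=1+3=4) = 4
mc(21) = min(1+mc(20)=1+4=5, 1+mc(19)=1+4=5, 1+mc(15)=1+4=5) = 5
mc(22) = min(1+mc(21)=1+5=6, 1+mc(20)=1+4=5, 1+mc(16)=1+4=5) = 5
mc(23) = min(1+mc(22)=1+5=6, 1+mc(21)=1+5=6, 1+mc(17)=1+5=6) = 6

6


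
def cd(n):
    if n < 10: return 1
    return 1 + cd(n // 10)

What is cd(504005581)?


cd(504005581) = 1 + cd(50400558)
cd(50400558) = 1 + cd(5040055)
cd(5040055) = 1 + cd(504005)
cd(504005) = 1 + cd(50400)
cd(50400) = 1 + cd(5040)
cd(5040) = 1 + cd(504)
cd(504) = 1 + cd(50)
cd(50) = 1 + cd(5)
cd(5) = 1  (base case: 5 < 10)
Unwinding: 1 + 1 + 1 + 1 + 1 + 1 + 1 + 1 + 1 = 9

9


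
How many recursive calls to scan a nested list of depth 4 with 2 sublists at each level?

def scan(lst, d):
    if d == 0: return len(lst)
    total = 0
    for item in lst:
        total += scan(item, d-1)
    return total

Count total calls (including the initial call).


At depth 0 (root): 1 call
At depth 1: each of 1 parents calls scan on 2 children = 2 calls
At depth 2: each of 2 parents calls scan on 2 children = 4 calls
At depth 3: each of 4 parents calls scan on 2 children = 8 calls
At depth 4: each of 8 parents calls scan on 2 children = 16 calls
Total: 1 + 2 + 4 + 8 + 16 = 31

31


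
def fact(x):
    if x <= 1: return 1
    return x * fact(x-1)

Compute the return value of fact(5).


fact(5)
= 5 * fact(4)
= 5 * 4 * fact(3)
= 5 * 4 * 3 * fact(2)
= 5 * 4 * 3 * 2 * fact(1)
= 5 * 4 * 3 * 2 * 1
= 120

120


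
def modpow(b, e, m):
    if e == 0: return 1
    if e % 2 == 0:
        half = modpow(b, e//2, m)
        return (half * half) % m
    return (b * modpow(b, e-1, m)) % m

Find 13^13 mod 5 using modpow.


modpow(13, 13, 5): e is odd, compute modpow(13, 12, 5)
  modpow(13, 12, 5): e is even, compute modpow(13, 6, 5)
    modpow(13, 6, 5): e is even, compute modpow(13, 3, 5)
      modpow(13, 3, 5): e is odd, compute modpow(13, 2, 5)
        modpow(13, 2, 5): e is even, compute modpow(13, 1, 5)
          modpow(13, 1, 5): e is odd, compute modpow(13, 0, 5)
          modpow(13, 0, 5) = 1
          (13 * 1) % 5 = 3
        half=3, (3*3) % 5 = 4
      (13 * 4) % 5 = 2
    half=2, (2*2) % 5 = 4
  half=4, (4*4) % 5 = 1
(13 * 1) % 5 = 3

3


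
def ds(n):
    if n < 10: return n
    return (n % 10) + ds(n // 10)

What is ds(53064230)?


ds(53064230) = 0 + ds(5306423)
ds(5306423) = 3 + ds(530642)
ds(530642) = 2 + ds(53064)
ds(53064) = 4 + ds(5306)
ds(5306) = 6 + ds(530)
ds(530) = 0 + ds(53)
ds(53) = 3 + ds(5)
ds(5) = 5  (base case)
Total: 0 + 3 + 2 + 4 + 6 + 0 + 3 + 5 = 23

23


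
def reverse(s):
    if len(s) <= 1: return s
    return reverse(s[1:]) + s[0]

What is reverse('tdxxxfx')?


reverse('tdxxxfx') = reverse('dxxxfx') + 't'
reverse('dxxxfx') = reverse('xxxfx') + 'd'
reverse('xxxfx') = reverse('xxfx') + 'x'
reverse('xxfx') = reverse('xfx') + 'x'
reverse('xfx') = reverse('fx') + 'x'
reverse('fx') = reverse('x') + 'f'
reverse('x') = 'x'  (base case)
Concatenating: 'x' + 'f' + 'x' + 'x' + 'x' + 'd' + 't' = 'xfxxxdt'

xfxxxdt


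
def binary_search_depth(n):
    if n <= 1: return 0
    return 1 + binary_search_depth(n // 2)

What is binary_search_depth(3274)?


3274 / 2 = 1637
1637 / 2 = 818
818 / 2 = 409
409 / 2 = 204
204 / 2 = 102
102 / 2 = 51
51 / 2 = 25
25 / 2 = 12
12 / 2 = 6
6 / 2 = 3
3 / 2 = 1
Reached 1 after 11 halvings

11


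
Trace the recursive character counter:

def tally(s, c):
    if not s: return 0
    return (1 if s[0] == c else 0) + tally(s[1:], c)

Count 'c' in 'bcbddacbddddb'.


s[0]='b' != 'c' -> 0
s[0]='c' == 'c' -> 1
s[0]='b' != 'c' -> 0
s[0]='d' != 'c' -> 0
s[0]='d' != 'c' -> 0
s[0]='a' != 'c' -> 0
s[0]='c' == 'c' -> 1
s[0]='b' != 'c' -> 0
s[0]='d' != 'c' -> 0
s[0]='d' != 'c' -> 0
s[0]='d' != 'c' -> 0
s[0]='d' != 'c' -> 0
s[0]='b' != 'c' -> 0
Sum: 0 + 1 + 0 + 0 + 0 + 0 + 1 + 0 + 0 + 0 + 0 + 0 + 0 = 2

2


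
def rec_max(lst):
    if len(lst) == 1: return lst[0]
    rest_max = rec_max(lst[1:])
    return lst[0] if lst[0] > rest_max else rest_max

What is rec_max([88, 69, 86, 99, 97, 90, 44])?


rec_max([88, 69, 86, 99, 97, 90, 44]): compare 88 with rec_max([69, 86, 99, 97, 90, 44])
rec_max([69, 86, 99, 97, 90, 44]): compare 69 with rec_max([86, 99, 97, 90, 44])
rec_max([86, 99, 97, 90, 44]): compare 86 with rec_max([99, 97, 90, 44])
rec_max([99, 97, 90, 44]): compare 99 with rec_max([97, 90, 44])
rec_max([97, 90, 44]): compare 97 with rec_max([90, 44])
rec_max([90, 44]): compare 90 with rec_max([44])
rec_max([44]) = 44  (base case)
Compare 90 with 44 -> 90
Compare 97 with 90 -> 97
Compare 99 with 97 -> 99
Compare 86 with 99 -> 99
Compare 69 with 99 -> 99
Compare 88 with 99 -> 99

99


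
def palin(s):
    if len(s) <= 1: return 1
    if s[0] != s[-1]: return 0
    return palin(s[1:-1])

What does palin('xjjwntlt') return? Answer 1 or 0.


palin('xjjwntlt'): s[0]='x' != s[-1]='t' -> return 0
Result: 0 (not a palindrome)

0


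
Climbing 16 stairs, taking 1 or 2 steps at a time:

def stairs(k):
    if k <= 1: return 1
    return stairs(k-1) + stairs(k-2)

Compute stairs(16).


Building up from base cases:
stairs(0) = 1
stairs(1) = 1
stairs(2) = stairs(1) + stairs(0) = 1 + 1 = 2
stairs(3) = stairs(2) + stairs(1) = 2 + 1 = 3
stairs(4) = stairs(3) + stairs(2) = 3 + 2 = 5
stairs(5) = stairs(4) + stairs(3) = 5 + 3 = 8
stairs(6) = stairs(5) + stairs(4) = 8 + 5 = 13
stairs(7) = stairs(6) + stairs(5) = 13 + 8 = 21
stairs(8) = stairs(7) + stairs(6) = 21 + 13 = 34
stairs(9) = stairs(8) + stairs(7) = 34 + 21 = 55
stairs(10) = stairs(9) + stairs(8) = 55 + 34 = 89
stairs(11) = stairs(10) + stairs(9) = 89 + 55 = 144
stairs(12) = stairs(11) + stairs(10) = 144 + 89 = 233
stairs(13) = stairs(12) + stairs(11) = 233 + 144 = 377
stairs(14) = stairs(13) + stairs(12) = 377 + 233 = 610
stairs(15) = stairs(14) + stairs(13) = 610 + 377 = 987
stairs(16) = stairs(15) + stairs(14) = 987 + 610 = 1597

1597


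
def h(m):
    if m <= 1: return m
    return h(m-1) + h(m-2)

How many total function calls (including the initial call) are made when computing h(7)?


Let C(n) = total calls for h(n)
C(0) = 1, C(1) = 1
C(2) = 1 + C(1) + C(0) = 1 + 1 + 1 = 3
C(3) = 1 + C(2) + C(1) = 1 + 3 + 1 = 5
C(4) = 1 + C(3) + C(2) = 1 + 5 + 3 = 9
C(5) = 1 + C(4) + C(3) = 1 + 9 + 5 = 15
C(6) = 1 + C(5) + C(4) = 1 + 15 + 9 = 25
C(7) = 1 + C(6) + C(5) = 1 + 25 + 15 = 41

41


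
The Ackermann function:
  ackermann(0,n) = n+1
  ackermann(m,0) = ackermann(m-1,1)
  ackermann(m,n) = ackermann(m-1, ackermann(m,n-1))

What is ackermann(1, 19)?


ackermann(1, 19) = ackermann(0, ackermann(1, 18))
  ackermann(1, 18) = ackermann(0, ackermann(1, 17))
    ackermann(1, 17) = ackermann(0, ackermann(1, 16))
      ackermann(1, 16) = ackermann(0, ackermann(1, 15))
        ackermann(1, 15) = ackermann(0, ackermann(1, 14))
          ackermann(1, 14) = ackermann(0, ackermann(1, 13))
          ackermann(1, 13) = ackermann(0, ackermann(1, 12))
          ackermann(1, 12) = ackermann(0, ackermann(1, 11))
          ackermann(1, 11) = ackermann(0, ackermann(1, 10))
          ackermann(1, 10) = ackermann(0, ackermann(1, 9))
          ackermann(1, 9) = ackermann(0, ackermann(1, 8))
          ackermann(1, 8) = ackermann(0, ackermann(1, 7))
          ackermann(1, 7) = ackermann(0, ackermann(1, 6))
          ackermann(1, 6) = ackermann(0, ackermann(1, 5))
          ackermann(1, 5) = ackermann(0, ackermann(1, 4))
          ackermann(1, 4) = ackermann(0, ackermann(1, 3))
          ackermann(1, 3) = ackermann(0, ackermann(1, 2))
          ackermann(1, 2) = ackermann(0, ackermann(1, 1))
          ackermann(1, 1) = ackermann(0, ackermann(1, 0))
          ackermann(1, 0) = ackermann(0, 1)
          ackermann(0, 1) = 2
            = ackermann(0, 2)
          ackermann(0, 2) = 3
            = ackermann(0, 3)
          ackermann(0, 3) = 4
... (trace truncated)
Result: ackermann(1, 19) = 21

21


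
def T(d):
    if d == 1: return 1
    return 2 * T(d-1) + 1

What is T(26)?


T(26) = 2 * T(25) + 1
T(25) = 2 * T(24) + 1
T(24) = 2 * T(23) + 1
T(23) = 2 * T(22) + 1
T(22) = 2 * T(21) + 1
T(21) = 2 * T(20) + 1
T(20) = 2 * T(19) + 1
T(19) = 2 * T(18) + 1
T(18) = 2 * T(17) + 1
T(17) = 2 * T(16) + 1
T(16) = 2 * T(15) + 1
T(15) = 2 * T(14) + 1
T(14) = 2 * T(13) + 1
T(13) = 2 * T(12) + 1
T(12) = 2 * T(11) + 1
T(11) = 2 * T(10) + 1
T(10) = 2 * T(9) + 1
T(9) = 2 * T(8) + 1
T(8) = 2 * T(7) + 1
T(7) = 2 * T(6) + 1
T(6) = 2 * T(5) + 1
T(5) = 2 * T(4) + 1
T(4) = 2 * T(3) + 1
T(3) = 2 * T(2) + 1
T(2) = 2 * T(1) + 1
T(1) = 1  (base case)
T(2) = 2 * 1 + 1 = 3
T(3) = 2 * 3 + 1 = 7
T(4) = 2 * 7 + 1 = 15
T(5) = 2 * 15 + 1 = 31
T(6) = 2 * 31 + 1 = 63
T(7) = 2 * 63 + 1 = 127
T(8) = 2 * 127 + 1 = 255
T(9) = 2 * 255 + 1 = 511
T(10) = 2 * 511 + 1 = 1023
T(11) = 2 * 1023 + 1 = 2047
T(12) = 2 * 2047 + 1 = 4095
T(13) = 2 * 4095 + 1 = 8191
T(14) = 2 * 8191 + 1 = 16383
T(15) = 2 * 16383 + 1 = 32767
T(16) = 2 * 32767 + 1 = 65535
T(17) = 2 * 65535 + 1 = 131071
T(18) = 2 * 131071 + 1 = 262143
T(19) = 2 * 262143 + 1 = 524287
T(20) = 2 * 524287 + 1 = 1048575
T(21) = 2 * 1048575 + 1 = 2097151
T(22) = 2 * 2097151 + 1 = 4194303
T(23) = 2 * 4194303 + 1 = 8388607
T(24) = 2 * 8388607 + 1 = 16777215
T(25) = 2 * 16777215 + 1 = 33554431
T(26) = 2 * 33554431 + 1 = 67108863

67108863


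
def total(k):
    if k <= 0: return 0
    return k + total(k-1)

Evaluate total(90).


total(90)
= 90 + 89 + 88 + 87 + 86 + 85 + 84 + 83 + 82 + 81 + 80 + 79 + 78 + 77 + 76 + 75 + 74 + 73 + 72 + 71 + 70 + 69 + 68 + 67 + 66 + 65 + 64 + 63 + 62 + 61 + 60 + 59 + 58 + 57 + 56 + 55 + 54 + 53 + 52 + 51 + 50 + 49 + 48 + 47 + 46 + 45 + 44 + 43 + 42 + 41 + 40 + 39 + 38 + 37 + 36 + 35 + 34 + 33 + 32 + 31 + 30 + 29 + 28 + 27 + 26 + 25 + 24 + 23 + 22 + 21 + 20 + 19 + 18 + 17 + 16 + 15 + 14 + 13 + 12 + 11 + 10 + 9 + 8 + 7 + 6 + 5 + 4 + 3 + 2 + 1 + total(0)
= 90 + 89 + 88 + 87 + 86 + 85 + 84 + 83 + 82 + 81 + 80 + 79 + 78 + 77 + 76 + 75 + 74 + 73 + 72 + 71 + 70 + 69 + 68 + 67 + 66 + 65 + 64 + 63 + 62 + 61 + 60 + 59 + 58 + 57 + 56 + 55 + 54 + 53 + 52 + 51 + 50 + 49 + 48 + 47 + 46 + 45 + 44 + 43 + 42 + 41 + 40 + 39 + 38 + 37 + 36 + 35 + 34 + 33 + 32 + 31 + 30 + 29 + 28 + 27 + 26 + 25 + 24 + 23 + 22 + 21 + 20 + 19 + 18 + 17 + 16 + 15 + 14 + 13 + 12 + 11 + 10 + 9 + 8 + 7 + 6 + 5 + 4 + 3 + 2 + 1 + 0
= 4095

4095
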